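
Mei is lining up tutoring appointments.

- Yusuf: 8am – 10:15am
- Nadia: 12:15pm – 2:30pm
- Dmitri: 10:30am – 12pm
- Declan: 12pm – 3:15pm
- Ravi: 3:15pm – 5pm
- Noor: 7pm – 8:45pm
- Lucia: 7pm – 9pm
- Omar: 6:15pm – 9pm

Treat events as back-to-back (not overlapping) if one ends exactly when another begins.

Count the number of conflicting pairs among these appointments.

4

Sorted by start: Yusuf, Dmitri, Declan, Nadia, Ravi, Omar, Noor, Lucia.
Dmitri starts after Yusuf ends — done with Yusuf.
Declan starts exactly when Dmitri ends (back-to-back, no overlap) — done with Dmitri.
Nadia starts before Declan ends → Declan and Nadia overlap.
Ravi starts exactly when Declan ends (back-to-back, no overlap) — done with Declan.
Ravi starts after Nadia ends — done with Nadia.
Omar starts after Ravi ends — done with Ravi.
Noor starts before Omar ends → Omar and Noor overlap.
Lucia starts before Omar ends → Omar and Lucia overlap.
Lucia starts before Noor ends → Noor and Lucia overlap.
Overlapping pairs: Declan & Nadia, Lucia & Noor, Lucia & Omar, Noor & Omar — 4 in total.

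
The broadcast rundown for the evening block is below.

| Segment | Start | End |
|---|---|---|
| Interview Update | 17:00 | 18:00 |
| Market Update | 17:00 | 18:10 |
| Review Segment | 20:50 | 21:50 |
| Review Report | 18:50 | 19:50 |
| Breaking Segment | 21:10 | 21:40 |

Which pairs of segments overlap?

Check each pair: they overlap iff neither finishes before the other starts.
Sorted by start: Interview Update, Market Update, Review Report, Review Segment, Breaking Segment.
Market Update starts before Interview Update ends → Interview Update and Market Update overlap.
Review Report starts after Interview Update ends, so Interview Update has no further overlaps.
Review Report starts after Market Update ends, so Market Update has no further overlaps.
Review Segment starts after Review Report ends, so Review Report has no further overlaps.
Breaking Segment starts before Review Segment ends → Review Segment and Breaking Segment overlap.

Breaking Segment & Review Segment, Interview Update & Market Update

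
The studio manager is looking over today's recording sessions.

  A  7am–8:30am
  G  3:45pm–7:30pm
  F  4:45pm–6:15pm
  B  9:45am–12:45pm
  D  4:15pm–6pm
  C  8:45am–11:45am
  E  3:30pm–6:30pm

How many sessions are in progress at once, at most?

4

Walk through starts and ends in time order (an end at T is processed before a start at T):
7am start A → 1
8:30am end A → 0
8:45am start C → 1
9:45am start B → 2
11:45am end C → 1
12:45pm end B → 0
3:30pm start E → 1
3:45pm start G → 2
4:15pm start D → 3
4:45pm start F → 4
6pm end D → 3
6:15pm end F → 2
6:30pm end E → 1
7:30pm end G → 0
Peak is 4, at 4:45pm (D, E, F, G).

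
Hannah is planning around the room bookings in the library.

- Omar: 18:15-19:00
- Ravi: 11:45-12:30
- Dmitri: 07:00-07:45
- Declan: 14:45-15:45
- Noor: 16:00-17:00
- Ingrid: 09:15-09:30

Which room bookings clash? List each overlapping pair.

Check each pair: they overlap iff neither finishes before the other starts.
Sorted by start: Dmitri, Ingrid, Ravi, Declan, Noor, Omar.
Ingrid starts after Dmitri ends — done with Dmitri.
Ravi starts after Ingrid ends — done with Ingrid.
Declan starts after Ravi ends — done with Ravi.
Noor starts after Declan ends — done with Declan.
Omar starts after Noor ends.

none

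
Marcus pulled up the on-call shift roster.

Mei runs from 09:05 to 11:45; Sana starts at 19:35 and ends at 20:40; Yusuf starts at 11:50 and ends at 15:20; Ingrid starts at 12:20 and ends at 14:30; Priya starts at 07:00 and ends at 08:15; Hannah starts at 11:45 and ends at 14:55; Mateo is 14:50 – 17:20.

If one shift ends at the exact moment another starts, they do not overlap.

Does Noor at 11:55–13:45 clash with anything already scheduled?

Yes — it overlaps Hannah, Ingrid, Yusuf

Priya: ends 08:15 at or before Noor starts 11:55 → clear.
Mei: ends 11:45 at or before Noor starts 11:55 → clear.
Hannah: starts 11:45 before Noor ends 13:45, and ends 14:55 after Noor starts 11:55 → overlap.
Yusuf: starts 11:50 before Noor ends 13:45, and ends 15:20 after Noor starts 11:55 → overlap.
Ingrid: starts 12:20 before Noor ends 13:45, and ends 14:30 after Noor starts 11:55 → overlap.
Mateo: starts 14:50 at or after Noor ends 13:45 → clear.
Sana: starts 19:35 at or after Noor ends 13:45 → clear.
Noor overlaps Ingrid, Yusuf, Hannah.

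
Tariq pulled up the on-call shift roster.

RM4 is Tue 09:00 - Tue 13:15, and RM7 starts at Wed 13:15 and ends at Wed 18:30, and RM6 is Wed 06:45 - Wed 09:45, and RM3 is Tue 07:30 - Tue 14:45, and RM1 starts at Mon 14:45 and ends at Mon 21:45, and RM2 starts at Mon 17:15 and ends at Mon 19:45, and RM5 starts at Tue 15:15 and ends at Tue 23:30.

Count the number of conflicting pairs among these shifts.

Sorted by start: RM1, RM2, RM3, RM4, RM5, RM6, RM7.
RM2 starts before RM1 ends → RM1 and RM2 overlap.
RM3 starts after RM1 ends; RM1 is clear from here.
RM3 starts after RM2 ends; RM2 is clear from here.
RM4 starts before RM3 ends → RM3 and RM4 overlap.
RM5 starts after RM3 ends; RM3 is clear from here.
RM5 starts after RM4 ends; RM4 is clear from here.
RM6 starts after RM5 ends; RM5 is clear from here.
RM7 starts after RM6 ends.
Overlapping pairs: RM1 & RM2, RM3 & RM4 — 2 in total.

2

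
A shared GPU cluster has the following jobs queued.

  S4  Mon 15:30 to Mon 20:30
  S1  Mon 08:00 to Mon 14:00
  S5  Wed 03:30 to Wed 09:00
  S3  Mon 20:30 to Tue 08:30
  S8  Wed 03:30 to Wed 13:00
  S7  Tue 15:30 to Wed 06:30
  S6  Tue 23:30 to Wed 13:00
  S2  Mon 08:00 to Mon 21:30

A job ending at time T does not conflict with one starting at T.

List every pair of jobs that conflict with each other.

Sorted by start: S1, S2, S4, S3, S7, S6, S5, S8.
S2 starts before S1 ends → S1 and S2 overlap.
S4 starts after S1 ends, so S1 has no further overlaps.
S4 starts before S2 ends → S2 and S4 overlap.
S3 starts before S2 ends → S2 and S3 overlap.
S7 starts after S2 ends, so S2 has no further overlaps.
S3 starts exactly when S4 ends (back-to-back, no overlap), so S4 has no further overlaps.
S7 starts after S3 ends, so S3 has no further overlaps.
S6 starts before S7 ends → S7 and S6 overlap.
S5 starts before S7 ends → S7 and S5 overlap.
S8 starts before S7 ends → S7 and S8 overlap.
S5 starts before S6 ends → S6 and S5 overlap.
S8 starts before S6 ends → S6 and S8 overlap.
S8 starts before S5 ends → S5 and S8 overlap.

S1 & S2, S2 & S3, S2 & S4, S5 & S6, S5 & S7, S5 & S8, S6 & S7, S6 & S8, S7 & S8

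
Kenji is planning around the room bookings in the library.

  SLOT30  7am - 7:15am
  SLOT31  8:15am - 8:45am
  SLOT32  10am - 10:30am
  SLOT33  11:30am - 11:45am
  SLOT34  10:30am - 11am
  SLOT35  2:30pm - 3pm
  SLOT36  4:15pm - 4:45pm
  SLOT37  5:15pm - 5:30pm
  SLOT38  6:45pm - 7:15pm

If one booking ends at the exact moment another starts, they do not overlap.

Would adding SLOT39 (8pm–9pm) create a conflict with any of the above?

No — it doesn't clash with anything

SLOT30: ends 7:15am at or before SLOT39 starts 8pm → clear.
SLOT31: ends 8:45am at or before SLOT39 starts 8pm → clear.
SLOT32: ends 10:30am at or before SLOT39 starts 8pm → clear.
SLOT34: ends 11am at or before SLOT39 starts 8pm → clear.
SLOT33: ends 11:45am at or before SLOT39 starts 8pm → clear.
SLOT35: ends 3pm at or before SLOT39 starts 8pm → clear.
SLOT36: ends 4:45pm at or before SLOT39 starts 8pm → clear.
SLOT37: ends 5:30pm at or before SLOT39 starts 8pm → clear.
SLOT38: ends 7:15pm at or before SLOT39 starts 8pm → clear.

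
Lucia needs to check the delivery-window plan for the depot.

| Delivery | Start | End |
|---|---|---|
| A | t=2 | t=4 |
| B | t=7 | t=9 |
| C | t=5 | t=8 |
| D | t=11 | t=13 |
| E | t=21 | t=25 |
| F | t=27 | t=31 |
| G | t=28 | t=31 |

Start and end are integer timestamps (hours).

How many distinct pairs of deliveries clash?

Sorted by start: A, C, B, D, E, F, G.
C starts after A ends — done with A.
B starts before C ends → C and B overlap.
D starts after C ends — done with C.
D starts after B ends — done with B.
E starts after D ends — done with D.
F starts after E ends — done with E.
G starts before F ends → F and G overlap.
Overlapping pairs: B & C, F & G — 2 in total.

2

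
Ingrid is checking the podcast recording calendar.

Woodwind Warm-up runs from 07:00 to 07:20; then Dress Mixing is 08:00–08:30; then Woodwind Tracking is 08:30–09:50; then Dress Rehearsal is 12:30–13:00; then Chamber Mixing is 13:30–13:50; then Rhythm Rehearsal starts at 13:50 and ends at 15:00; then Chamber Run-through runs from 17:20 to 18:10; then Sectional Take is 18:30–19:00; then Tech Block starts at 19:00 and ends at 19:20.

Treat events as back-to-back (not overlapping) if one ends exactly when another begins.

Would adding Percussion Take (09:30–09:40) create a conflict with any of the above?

Woodwind Warm-up: ends 07:20 at or before Percussion Take starts 09:30 → clear.
Dress Mixing: ends 08:30 at or before Percussion Take starts 09:30 → clear.
Woodwind Tracking: starts 08:30 before Percussion Take ends 09:40, and ends 09:50 after Percussion Take starts 09:30 → overlap.
Dress Rehearsal: starts 12:30 at or after Percussion Take ends 09:40 → clear.
Chamber Mixing: starts 13:30 at or after Percussion Take ends 09:40 → clear.
Rhythm Rehearsal: starts 13:50 at or after Percussion Take ends 09:40 → clear.
Chamber Run-through: starts 17:20 at or after Percussion Take ends 09:40 → clear.
Sectional Take: starts 18:30 at or after Percussion Take ends 09:40 → clear.
Tech Block: starts 19:00 at or after Percussion Take ends 09:40 → clear.
Percussion Take overlaps Woodwind Tracking.

Yes — it overlaps Woodwind Tracking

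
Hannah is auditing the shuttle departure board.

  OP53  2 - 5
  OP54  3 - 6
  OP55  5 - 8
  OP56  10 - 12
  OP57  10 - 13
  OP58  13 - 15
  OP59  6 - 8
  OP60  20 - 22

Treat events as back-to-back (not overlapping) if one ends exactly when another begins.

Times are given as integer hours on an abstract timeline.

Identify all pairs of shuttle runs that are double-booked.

Sorted by start: OP53, OP54, OP55, OP59, OP56, OP57, OP58, OP60.
OP54 starts before OP53 ends → OP53 and OP54 overlap.
OP55 starts exactly when OP53 ends (back-to-back, no overlap), so nothing later overlaps OP53 either.
OP55 starts before OP54 ends → OP54 and OP55 overlap.
OP59 starts exactly when OP54 ends (back-to-back, no overlap), so nothing later overlaps OP54 either.
OP59 starts before OP55 ends → OP55 and OP59 overlap.
OP56 starts after OP55 ends, so nothing later overlaps OP55 either.
OP56 starts after OP59 ends, so nothing later overlaps OP59 either.
OP57 starts before OP56 ends → OP56 and OP57 overlap.
OP58 starts after OP56 ends, so nothing later overlaps OP56 either.
OP58 starts exactly when OP57 ends (back-to-back, no overlap), so nothing later overlaps OP57 either.
OP60 starts after OP58 ends.

OP53 & OP54, OP54 & OP55, OP55 & OP59, OP56 & OP57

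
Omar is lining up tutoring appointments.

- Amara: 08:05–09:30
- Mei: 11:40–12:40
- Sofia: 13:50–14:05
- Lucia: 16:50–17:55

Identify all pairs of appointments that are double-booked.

no conflicts

Two intervals overlap when each starts before the other ends.
Sorted by start: Amara, Mei, Sofia, Lucia.
Mei starts after Amara ends — done with Amara.
Sofia starts after Mei ends — done with Mei.
Lucia starts after Sofia ends.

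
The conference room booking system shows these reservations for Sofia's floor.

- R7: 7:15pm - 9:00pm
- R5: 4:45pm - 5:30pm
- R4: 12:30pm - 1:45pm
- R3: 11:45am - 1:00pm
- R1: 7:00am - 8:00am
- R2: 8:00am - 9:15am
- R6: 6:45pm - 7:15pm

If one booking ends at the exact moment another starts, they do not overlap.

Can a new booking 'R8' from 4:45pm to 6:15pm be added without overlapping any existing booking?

R1: ends 8:00am at or before R8 starts 4:45pm → clear.
R2: ends 9:15am at or before R8 starts 4:45pm → clear.
R3: ends 1:00pm at or before R8 starts 4:45pm → clear.
R4: ends 1:45pm at or before R8 starts 4:45pm → clear.
R5: starts 4:45pm before R8 ends 6:15pm, and ends 5:30pm after R8 starts 4:45pm → overlap.
R6: starts 6:45pm at or after R8 ends 6:15pm → clear.
R7: starts 7:15pm at or after R8 ends 6:15pm → clear.
R8 overlaps R5.

No — it overlaps R5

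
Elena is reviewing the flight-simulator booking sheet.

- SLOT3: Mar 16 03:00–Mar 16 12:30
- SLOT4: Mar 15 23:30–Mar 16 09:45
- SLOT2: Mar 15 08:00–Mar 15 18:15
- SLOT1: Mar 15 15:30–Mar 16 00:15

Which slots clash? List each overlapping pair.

Sorted by start: SLOT2, SLOT1, SLOT4, SLOT3.
SLOT1 starts before SLOT2 ends → SLOT2 and SLOT1 overlap.
SLOT4 starts after SLOT2 ends, so nothing later overlaps SLOT2 either.
SLOT4 starts before SLOT1 ends → SLOT1 and SLOT4 overlap.
SLOT3 starts after SLOT1 ends.
SLOT3 starts before SLOT4 ends → SLOT4 and SLOT3 overlap.

SLOT1 & SLOT2, SLOT1 & SLOT4, SLOT3 & SLOT4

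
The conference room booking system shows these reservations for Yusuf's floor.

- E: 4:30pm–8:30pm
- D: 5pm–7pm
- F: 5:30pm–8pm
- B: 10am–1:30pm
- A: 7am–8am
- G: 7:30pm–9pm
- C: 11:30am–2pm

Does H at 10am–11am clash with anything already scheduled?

A: ends 8am at or before H starts 10am → clear.
B: starts 10am before H ends 11am, and ends 1:30pm after H starts 10am → overlap.
C: starts 11:30am at or after H ends 11am → clear.
E: starts 4:30pm at or after H ends 11am → clear.
D: starts 5pm at or after H ends 11am → clear.
F: starts 5:30pm at or after H ends 11am → clear.
G: starts 7:30pm at or after H ends 11am → clear.
H overlaps B.

Yes — it overlaps B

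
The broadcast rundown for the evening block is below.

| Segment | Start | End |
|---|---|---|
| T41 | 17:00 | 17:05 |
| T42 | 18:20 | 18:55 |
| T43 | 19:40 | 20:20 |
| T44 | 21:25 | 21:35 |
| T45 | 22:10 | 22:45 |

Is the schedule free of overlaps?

Sorted by start: T41, T42, T43, T44, T45.
T42 starts after T41 ends, so T41 has no further overlaps.
T43 starts after T42 ends, so T42 has no further overlaps.
T44 starts after T43 ends, so T43 has no further overlaps.
T45 starts after T44 ends.
Every pair is clear; the schedule has no overlaps.

Yes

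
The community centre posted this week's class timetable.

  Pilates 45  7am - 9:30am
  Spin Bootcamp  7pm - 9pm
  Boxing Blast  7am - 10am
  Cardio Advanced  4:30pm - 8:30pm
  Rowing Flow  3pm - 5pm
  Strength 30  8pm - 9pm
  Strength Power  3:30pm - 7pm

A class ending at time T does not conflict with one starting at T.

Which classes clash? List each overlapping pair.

Two intervals overlap when each starts before the other ends.
Sorted by start: Pilates 45, Boxing Blast, Rowing Flow, Strength Power, Cardio Advanced, Spin Bootcamp, Strength 30.
Boxing Blast starts before Pilates 45 ends → Pilates 45 and Boxing Blast overlap.
Rowing Flow starts after Pilates 45 ends; Pilates 45 is clear from here.
Rowing Flow starts after Boxing Blast ends; Boxing Blast is clear from here.
Strength Power starts before Rowing Flow ends → Rowing Flow and Strength Power overlap.
Cardio Advanced starts before Rowing Flow ends → Rowing Flow and Cardio Advanced overlap.
Spin Bootcamp starts after Rowing Flow ends; Rowing Flow is clear from here.
Cardio Advanced starts before Strength Power ends → Strength Power and Cardio Advanced overlap.
Spin Bootcamp starts exactly when Strength Power ends (back-to-back, no overlap); Strength Power is clear from here.
Spin Bootcamp starts before Cardio Advanced ends → Cardio Advanced and Spin Bootcamp overlap.
Strength 30 starts before Cardio Advanced ends → Cardio Advanced and Strength 30 overlap.
Strength 30 starts before Spin Bootcamp ends → Spin Bootcamp and Strength 30 overlap.

Boxing Blast & Pilates 45, Cardio Advanced & Rowing Flow, Cardio Advanced & Spin Bootcamp, Cardio Advanced & Strength 30, Cardio Advanced & Strength Power, Rowing Flow & Strength Power, Spin Bootcamp & Strength 30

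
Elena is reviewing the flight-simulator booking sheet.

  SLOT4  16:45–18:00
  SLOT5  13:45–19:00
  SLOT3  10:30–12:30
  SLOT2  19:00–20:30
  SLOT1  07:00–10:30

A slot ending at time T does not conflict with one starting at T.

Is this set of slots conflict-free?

Two intervals overlap when each starts before the other ends.
Sorted by start: SLOT1, SLOT3, SLOT5, SLOT4, SLOT2.
SLOT3 starts exactly when SLOT1 ends (back-to-back, no overlap); SLOT1 is clear from here.
SLOT5 starts after SLOT3 ends; SLOT3 is clear from here.
SLOT4 starts before SLOT5 ends → SLOT5 and SLOT4 overlap.
That's a conflict, so the schedule is not conflict-free.

No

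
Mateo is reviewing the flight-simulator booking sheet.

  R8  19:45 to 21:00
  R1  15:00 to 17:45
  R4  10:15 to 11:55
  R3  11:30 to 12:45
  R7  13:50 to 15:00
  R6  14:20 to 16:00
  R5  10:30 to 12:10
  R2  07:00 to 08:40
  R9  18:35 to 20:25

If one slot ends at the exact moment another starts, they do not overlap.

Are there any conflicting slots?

Sorted by start: R2, R4, R5, R3, R7, R6, R1, R9, R8.
R4 starts after R2 ends, so R2 has no further overlaps.
R5 starts before R4 ends → R4 and R5 overlap.
That's a conflict, so the schedule is not conflict-free.

Yes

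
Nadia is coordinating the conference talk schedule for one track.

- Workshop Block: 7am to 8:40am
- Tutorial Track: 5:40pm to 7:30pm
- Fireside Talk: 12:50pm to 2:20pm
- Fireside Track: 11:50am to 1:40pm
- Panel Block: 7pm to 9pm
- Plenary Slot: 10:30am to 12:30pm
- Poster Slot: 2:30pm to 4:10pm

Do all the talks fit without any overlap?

No

Sorted by start: Workshop Block, Plenary Slot, Fireside Track, Fireside Talk, Poster Slot, Tutorial Track, Panel Block.
Plenary Slot starts after Workshop Block ends; Workshop Block is clear from here.
Fireside Track starts before Plenary Slot ends → Plenary Slot and Fireside Track overlap.
That's a conflict, so the schedule is not conflict-free.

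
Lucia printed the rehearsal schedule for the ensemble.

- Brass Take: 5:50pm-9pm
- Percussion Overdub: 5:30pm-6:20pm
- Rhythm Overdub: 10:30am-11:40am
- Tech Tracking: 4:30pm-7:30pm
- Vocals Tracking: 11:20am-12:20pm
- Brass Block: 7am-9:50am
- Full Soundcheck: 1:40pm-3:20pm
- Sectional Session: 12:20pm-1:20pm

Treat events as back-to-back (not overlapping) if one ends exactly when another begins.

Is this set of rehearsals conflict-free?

Sorted by start: Brass Block, Rhythm Overdub, Vocals Tracking, Sectional Session, Full Soundcheck, Tech Tracking, Percussion Overdub, Brass Take.
Rhythm Overdub starts after Brass Block ends, so nothing later overlaps Brass Block either.
Vocals Tracking starts before Rhythm Overdub ends → Rhythm Overdub and Vocals Tracking overlap.
That's a conflict, so the schedule is not conflict-free.

No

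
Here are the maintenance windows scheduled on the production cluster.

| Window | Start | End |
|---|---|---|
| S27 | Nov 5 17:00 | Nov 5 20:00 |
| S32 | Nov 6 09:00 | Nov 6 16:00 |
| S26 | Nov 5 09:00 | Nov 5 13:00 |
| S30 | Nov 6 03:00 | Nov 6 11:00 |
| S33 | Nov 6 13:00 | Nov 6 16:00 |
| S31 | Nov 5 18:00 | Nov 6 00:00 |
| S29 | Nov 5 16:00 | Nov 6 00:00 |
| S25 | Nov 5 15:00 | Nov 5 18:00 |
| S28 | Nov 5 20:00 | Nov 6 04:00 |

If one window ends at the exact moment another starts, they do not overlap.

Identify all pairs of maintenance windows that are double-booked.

S25 & S27, S25 & S29, S27 & S29, S27 & S31, S28 & S29, S28 & S30, S28 & S31, S29 & S31, S30 & S32, S32 & S33

Sorted by start: S26, S25, S29, S27, S31, S28, S30, S32, S33.
S25 starts after S26 ends, so S26 has no further overlaps.
S29 starts before S25 ends → S25 and S29 overlap.
S27 starts before S25 ends → S25 and S27 overlap.
S31 starts exactly when S25 ends (back-to-back, no overlap), so S25 has no further overlaps.
S27 starts before S29 ends → S29 and S27 overlap.
S31 starts before S29 ends → S29 and S31 overlap.
S28 starts before S29 ends → S29 and S28 overlap.
S30 starts after S29 ends, so S29 has no further overlaps.
S31 starts before S27 ends → S27 and S31 overlap.
S28 starts exactly when S27 ends (back-to-back, no overlap), so S27 has no further overlaps.
S28 starts before S31 ends → S31 and S28 overlap.
S30 starts after S31 ends, so S31 has no further overlaps.
S30 starts before S28 ends → S28 and S30 overlap.
S32 starts after S28 ends, so S28 has no further overlaps.
S32 starts before S30 ends → S30 and S32 overlap.
S33 starts after S30 ends.
S33 starts before S32 ends → S32 and S33 overlap.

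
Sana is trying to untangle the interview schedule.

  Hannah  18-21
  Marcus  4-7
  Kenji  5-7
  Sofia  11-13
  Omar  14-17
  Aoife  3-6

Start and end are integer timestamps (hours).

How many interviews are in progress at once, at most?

3

Sort all start/end points and keep a running count:
3 start Aoife → 1
4 start Marcus → 2
5 start Kenji → 3
6 end Aoife → 2
7 end Kenji → 1
7 end Marcus → 0
11 start Sofia → 1
13 end Sofia → 0
14 start Omar → 1
17 end Omar → 0
18 start Hannah → 1
21 end Hannah → 0
Peak is 3, at 5 (Aoife, Kenji, Marcus).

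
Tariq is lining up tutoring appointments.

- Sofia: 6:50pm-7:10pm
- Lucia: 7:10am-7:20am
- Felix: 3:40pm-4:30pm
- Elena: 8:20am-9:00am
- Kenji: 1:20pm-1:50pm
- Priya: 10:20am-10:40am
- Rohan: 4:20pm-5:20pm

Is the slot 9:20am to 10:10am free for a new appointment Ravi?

Lucia: ends 7:20am at or before Ravi starts 9:20am → clear.
Elena: ends 9:00am at or before Ravi starts 9:20am → clear.
Priya: starts 10:20am at or after Ravi ends 10:10am → clear.
Kenji: starts 1:20pm at or after Ravi ends 10:10am → clear.
Felix: starts 3:40pm at or after Ravi ends 10:10am → clear.
Rohan: starts 4:20pm at or after Ravi ends 10:10am → clear.
Sofia: starts 6:50pm at or after Ravi ends 10:10am → clear.

Yes — the slot is free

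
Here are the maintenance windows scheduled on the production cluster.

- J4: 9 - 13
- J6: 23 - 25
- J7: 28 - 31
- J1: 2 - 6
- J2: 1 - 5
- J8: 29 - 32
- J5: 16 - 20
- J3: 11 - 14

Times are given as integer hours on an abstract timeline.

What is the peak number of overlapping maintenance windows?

2

Walk through starts and ends in time order (an end at T is processed before a start at T):
1 start J2 → 1
2 start J1 → 2
5 end J2 → 1
6 end J1 → 0
9 start J4 → 1
11 start J3 → 2
13 end J4 → 1
14 end J3 → 0
16 start J5 → 1
20 end J5 → 0
23 start J6 → 1
25 end J6 → 0
28 start J7 → 1
29 start J8 → 2
31 end J7 → 1
32 end J8 → 0
Peak is 2, at 2 (J1, J2).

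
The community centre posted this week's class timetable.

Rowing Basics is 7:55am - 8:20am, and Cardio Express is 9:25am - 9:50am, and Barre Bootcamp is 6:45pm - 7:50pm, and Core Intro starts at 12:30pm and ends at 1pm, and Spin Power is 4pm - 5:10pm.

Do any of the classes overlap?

Two intervals overlap when each starts before the other ends.
Sorted by start: Rowing Basics, Cardio Express, Core Intro, Spin Power, Barre Bootcamp.
Cardio Express starts after Rowing Basics ends; Rowing Basics is clear from here.
Core Intro starts after Cardio Express ends; Cardio Express is clear from here.
Spin Power starts after Core Intro ends; Core Intro is clear from here.
Barre Bootcamp starts after Spin Power ends.
Every pair is clear; the schedule has no overlaps.

No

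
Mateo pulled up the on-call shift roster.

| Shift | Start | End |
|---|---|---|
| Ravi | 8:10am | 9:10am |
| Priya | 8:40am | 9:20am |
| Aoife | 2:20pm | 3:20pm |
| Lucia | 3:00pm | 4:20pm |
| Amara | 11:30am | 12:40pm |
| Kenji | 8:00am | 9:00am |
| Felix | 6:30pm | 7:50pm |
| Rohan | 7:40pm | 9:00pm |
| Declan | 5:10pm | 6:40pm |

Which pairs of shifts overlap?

Sorted by start: Kenji, Ravi, Priya, Amara, Aoife, Lucia, Declan, Felix, Rohan.
Ravi starts before Kenji ends → Kenji and Ravi overlap.
Priya starts before Kenji ends → Kenji and Priya overlap.
Amara starts after Kenji ends — done with Kenji.
Priya starts before Ravi ends → Ravi and Priya overlap.
Amara starts after Ravi ends — done with Ravi.
Amara starts after Priya ends — done with Priya.
Aoife starts after Amara ends — done with Amara.
Lucia starts before Aoife ends → Aoife and Lucia overlap.
Declan starts after Aoife ends — done with Aoife.
Declan starts after Lucia ends — done with Lucia.
Felix starts before Declan ends → Declan and Felix overlap.
Rohan starts after Declan ends.
Rohan starts before Felix ends → Felix and Rohan overlap.

Aoife & Lucia, Declan & Felix, Felix & Rohan, Kenji & Priya, Kenji & Ravi, Priya & Ravi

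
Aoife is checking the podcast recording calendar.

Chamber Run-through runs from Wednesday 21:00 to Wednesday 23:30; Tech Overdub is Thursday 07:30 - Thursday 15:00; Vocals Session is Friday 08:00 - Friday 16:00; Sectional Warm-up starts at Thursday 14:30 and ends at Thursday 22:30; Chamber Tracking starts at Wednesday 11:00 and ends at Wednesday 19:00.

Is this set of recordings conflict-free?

Sorted by start: Chamber Tracking, Chamber Run-through, Tech Overdub, Sectional Warm-up, Vocals Session.
Chamber Run-through starts after Chamber Tracking ends; Chamber Tracking is clear from here.
Tech Overdub starts after Chamber Run-through ends; Chamber Run-through is clear from here.
Sectional Warm-up starts before Tech Overdub ends → Tech Overdub and Sectional Warm-up overlap.
That's a conflict, so the schedule is not conflict-free.

No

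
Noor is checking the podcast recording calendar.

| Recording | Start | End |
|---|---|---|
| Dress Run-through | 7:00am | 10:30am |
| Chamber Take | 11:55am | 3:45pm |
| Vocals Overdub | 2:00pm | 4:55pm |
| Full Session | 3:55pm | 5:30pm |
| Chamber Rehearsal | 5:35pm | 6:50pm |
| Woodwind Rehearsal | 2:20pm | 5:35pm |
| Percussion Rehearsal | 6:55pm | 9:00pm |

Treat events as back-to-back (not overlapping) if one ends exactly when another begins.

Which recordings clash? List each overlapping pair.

Sorted by start: Dress Run-through, Chamber Take, Vocals Overdub, Woodwind Rehearsal, Full Session, Chamber Rehearsal, Percussion Rehearsal.
Chamber Take starts after Dress Run-through ends; Dress Run-through is clear from here.
Vocals Overdub starts before Chamber Take ends → Chamber Take and Vocals Overdub overlap.
Woodwind Rehearsal starts before Chamber Take ends → Chamber Take and Woodwind Rehearsal overlap.
Full Session starts after Chamber Take ends; Chamber Take is clear from here.
Woodwind Rehearsal starts before Vocals Overdub ends → Vocals Overdub and Woodwind Rehearsal overlap.
Full Session starts before Vocals Overdub ends → Vocals Overdub and Full Session overlap.
Chamber Rehearsal starts after Vocals Overdub ends; Vocals Overdub is clear from here.
Full Session starts before Woodwind Rehearsal ends → Woodwind Rehearsal and Full Session overlap.
Chamber Rehearsal starts exactly when Woodwind Rehearsal ends (back-to-back, no overlap); Woodwind Rehearsal is clear from here.
Chamber Rehearsal starts after Full Session ends; Full Session is clear from here.
Percussion Rehearsal starts after Chamber Rehearsal ends.

Chamber Take & Vocals Overdub, Chamber Take & Woodwind Rehearsal, Full Session & Vocals Overdub, Full Session & Woodwind Rehearsal, Vocals Overdub & Woodwind Rehearsal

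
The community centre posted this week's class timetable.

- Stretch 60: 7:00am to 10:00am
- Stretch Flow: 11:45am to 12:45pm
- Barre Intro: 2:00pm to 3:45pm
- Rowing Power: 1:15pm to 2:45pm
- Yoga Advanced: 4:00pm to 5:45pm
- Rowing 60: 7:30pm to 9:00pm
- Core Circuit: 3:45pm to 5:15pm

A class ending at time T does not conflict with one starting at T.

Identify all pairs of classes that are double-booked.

Barre Intro & Rowing Power, Core Circuit & Yoga Advanced

Sorted by start: Stretch 60, Stretch Flow, Rowing Power, Barre Intro, Core Circuit, Yoga Advanced, Rowing 60.
Stretch Flow starts after Stretch 60 ends, so nothing later overlaps Stretch 60 either.
Rowing Power starts after Stretch Flow ends, so nothing later overlaps Stretch Flow either.
Barre Intro starts before Rowing Power ends → Rowing Power and Barre Intro overlap.
Core Circuit starts after Rowing Power ends, so nothing later overlaps Rowing Power either.
Core Circuit starts exactly when Barre Intro ends (back-to-back, no overlap), so nothing later overlaps Barre Intro either.
Yoga Advanced starts before Core Circuit ends → Core Circuit and Yoga Advanced overlap.
Rowing 60 starts after Core Circuit ends.
Rowing 60 starts after Yoga Advanced ends.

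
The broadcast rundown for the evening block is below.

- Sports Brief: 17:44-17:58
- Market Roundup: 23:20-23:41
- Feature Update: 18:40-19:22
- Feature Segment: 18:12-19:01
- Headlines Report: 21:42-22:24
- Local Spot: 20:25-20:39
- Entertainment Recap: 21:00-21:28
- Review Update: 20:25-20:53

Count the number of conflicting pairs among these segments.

Check each pair: they overlap iff neither finishes before the other starts.
Sorted by start: Sports Brief, Feature Segment, Feature Update, Local Spot, Review Update, Entertainment Recap, Headlines Report, Market Roundup.
Feature Segment starts after Sports Brief ends, so Sports Brief has no further overlaps.
Feature Update starts before Feature Segment ends → Feature Segment and Feature Update overlap.
Local Spot starts after Feature Segment ends, so Feature Segment has no further overlaps.
Local Spot starts after Feature Update ends, so Feature Update has no further overlaps.
Review Update starts before Local Spot ends → Local Spot and Review Update overlap.
Entertainment Recap starts after Local Spot ends, so Local Spot has no further overlaps.
Entertainment Recap starts after Review Update ends, so Review Update has no further overlaps.
Headlines Report starts after Entertainment Recap ends, so Entertainment Recap has no further overlaps.
Market Roundup starts after Headlines Report ends.
Overlapping pairs: Feature Segment & Feature Update, Local Spot & Review Update — 2 in total.

2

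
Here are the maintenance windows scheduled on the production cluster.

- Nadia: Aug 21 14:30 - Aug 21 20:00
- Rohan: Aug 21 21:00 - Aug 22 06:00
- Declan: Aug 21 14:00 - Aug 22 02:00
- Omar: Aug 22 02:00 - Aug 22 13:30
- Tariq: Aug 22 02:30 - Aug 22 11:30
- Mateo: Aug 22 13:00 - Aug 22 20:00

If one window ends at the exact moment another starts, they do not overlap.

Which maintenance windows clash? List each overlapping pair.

Sorted by start: Declan, Nadia, Rohan, Omar, Tariq, Mateo.
Nadia starts before Declan ends → Declan and Nadia overlap.
Rohan starts before Declan ends → Declan and Rohan overlap.
Omar starts exactly when Declan ends (back-to-back, no overlap), so nothing later overlaps Declan either.
Rohan starts after Nadia ends, so nothing later overlaps Nadia either.
Omar starts before Rohan ends → Rohan and Omar overlap.
Tariq starts before Rohan ends → Rohan and Tariq overlap.
Mateo starts after Rohan ends.
Tariq starts before Omar ends → Omar and Tariq overlap.
Mateo starts before Omar ends → Omar and Mateo overlap.
Mateo starts after Tariq ends.

Declan & Nadia, Declan & Rohan, Mateo & Omar, Omar & Rohan, Omar & Tariq, Rohan & Tariq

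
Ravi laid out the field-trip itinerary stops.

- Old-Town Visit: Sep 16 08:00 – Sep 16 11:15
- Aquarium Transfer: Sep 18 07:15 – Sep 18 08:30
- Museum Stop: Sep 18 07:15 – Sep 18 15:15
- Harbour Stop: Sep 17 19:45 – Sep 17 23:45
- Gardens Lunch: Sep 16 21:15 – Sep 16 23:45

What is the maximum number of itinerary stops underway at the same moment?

2

Walk through starts and ends in time order (an end at T is processed before a start at T):
Sep 16 08:00 start Old-Town Visit → 1
Sep 16 11:15 end Old-Town Visit → 0
Sep 16 21:15 start Gardens Lunch → 1
Sep 16 23:45 end Gardens Lunch → 0
Sep 17 19:45 start Harbour Stop → 1
Sep 17 23:45 end Harbour Stop → 0
Sep 18 07:15 start Aquarium Transfer → 1
Sep 18 07:15 start Museum Stop → 2
Sep 18 08:30 end Aquarium Transfer → 1
Sep 18 15:15 end Museum Stop → 0
Peak is 2, at Sep 18 07:15 (Aquarium Transfer, Museum Stop).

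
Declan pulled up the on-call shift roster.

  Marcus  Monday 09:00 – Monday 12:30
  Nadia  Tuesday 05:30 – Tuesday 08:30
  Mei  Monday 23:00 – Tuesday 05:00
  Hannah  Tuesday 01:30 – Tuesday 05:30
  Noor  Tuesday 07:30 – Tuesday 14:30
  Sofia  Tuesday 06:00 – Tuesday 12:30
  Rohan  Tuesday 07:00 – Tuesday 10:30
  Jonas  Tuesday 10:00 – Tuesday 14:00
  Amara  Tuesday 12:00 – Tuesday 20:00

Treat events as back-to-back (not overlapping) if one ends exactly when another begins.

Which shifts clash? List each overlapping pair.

Amara & Jonas, Amara & Noor, Amara & Sofia, Hannah & Mei, Jonas & Noor, Jonas & Rohan, Jonas & Sofia, Nadia & Noor, Nadia & Rohan, Nadia & Sofia, Noor & Rohan, Noor & Sofia, Rohan & Sofia

Two intervals overlap when each starts before the other ends.
Sorted by start: Marcus, Mei, Hannah, Nadia, Sofia, Rohan, Noor, Jonas, Amara.
Mei starts after Marcus ends; Marcus is clear from here.
Hannah starts before Mei ends → Mei and Hannah overlap.
Nadia starts after Mei ends; Mei is clear from here.
Nadia starts exactly when Hannah ends (back-to-back, no overlap); Hannah is clear from here.
Sofia starts before Nadia ends → Nadia and Sofia overlap.
Rohan starts before Nadia ends → Nadia and Rohan overlap.
Noor starts before Nadia ends → Nadia and Noor overlap.
Jonas starts after Nadia ends; Nadia is clear from here.
Rohan starts before Sofia ends → Sofia and Rohan overlap.
Noor starts before Sofia ends → Sofia and Noor overlap.
Jonas starts before Sofia ends → Sofia and Jonas overlap.
Amara starts before Sofia ends → Sofia and Amara overlap.
Noor starts before Rohan ends → Rohan and Noor overlap.
Jonas starts before Rohan ends → Rohan and Jonas overlap.
Amara starts after Rohan ends.
Jonas starts before Noor ends → Noor and Jonas overlap.
Amara starts before Noor ends → Noor and Amara overlap.
Amara starts before Jonas ends → Jonas and Amara overlap.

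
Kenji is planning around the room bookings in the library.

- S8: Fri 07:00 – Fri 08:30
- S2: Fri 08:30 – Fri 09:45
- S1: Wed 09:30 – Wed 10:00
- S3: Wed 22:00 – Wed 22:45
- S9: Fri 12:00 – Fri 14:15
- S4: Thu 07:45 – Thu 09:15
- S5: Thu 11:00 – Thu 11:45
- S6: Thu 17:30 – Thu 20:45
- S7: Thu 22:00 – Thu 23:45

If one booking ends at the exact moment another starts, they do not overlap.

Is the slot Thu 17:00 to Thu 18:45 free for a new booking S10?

No — it overlaps S6

S1: ends Wed 10:00 at or before S10 starts Thu 17:00 → clear.
S3: ends Wed 22:45 at or before S10 starts Thu 17:00 → clear.
S4: ends Thu 09:15 at or before S10 starts Thu 17:00 → clear.
S5: ends Thu 11:45 at or before S10 starts Thu 17:00 → clear.
S6: starts Thu 17:30 before S10 ends Thu 18:45, and ends Thu 20:45 after S10 starts Thu 17:00 → overlap.
S7: starts Thu 22:00 at or after S10 ends Thu 18:45 → clear.
S8: starts Fri 07:00 at or after S10 ends Thu 18:45 → clear.
S2: starts Fri 08:30 at or after S10 ends Thu 18:45 → clear.
S9: starts Fri 12:00 at or after S10 ends Thu 18:45 → clear.
S10 overlaps S6.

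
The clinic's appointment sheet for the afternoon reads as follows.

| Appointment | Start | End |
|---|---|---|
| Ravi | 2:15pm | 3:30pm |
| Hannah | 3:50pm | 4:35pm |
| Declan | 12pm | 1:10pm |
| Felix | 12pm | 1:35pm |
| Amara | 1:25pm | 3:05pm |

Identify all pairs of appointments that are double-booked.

Amara & Felix, Amara & Ravi, Declan & Felix

Sorted by start: Felix, Declan, Amara, Ravi, Hannah.
Declan starts before Felix ends → Felix and Declan overlap.
Amara starts before Felix ends → Felix and Amara overlap.
Ravi starts after Felix ends, so Felix has no further overlaps.
Amara starts after Declan ends, so Declan has no further overlaps.
Ravi starts before Amara ends → Amara and Ravi overlap.
Hannah starts after Amara ends.
Hannah starts after Ravi ends.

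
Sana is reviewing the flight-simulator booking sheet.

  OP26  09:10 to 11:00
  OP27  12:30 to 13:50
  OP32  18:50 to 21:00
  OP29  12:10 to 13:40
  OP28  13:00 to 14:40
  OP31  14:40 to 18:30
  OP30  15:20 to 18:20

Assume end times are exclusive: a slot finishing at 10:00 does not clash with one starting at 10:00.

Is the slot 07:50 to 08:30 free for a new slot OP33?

OP26: starts 09:10 at or after OP33 ends 08:30 → clear.
OP29: starts 12:10 at or after OP33 ends 08:30 → clear.
OP27: starts 12:30 at or after OP33 ends 08:30 → clear.
OP28: starts 13:00 at or after OP33 ends 08:30 → clear.
OP31: starts 14:40 at or after OP33 ends 08:30 → clear.
OP30: starts 15:20 at or after OP33 ends 08:30 → clear.
OP32: starts 18:50 at or after OP33 ends 08:30 → clear.

Yes — the slot is free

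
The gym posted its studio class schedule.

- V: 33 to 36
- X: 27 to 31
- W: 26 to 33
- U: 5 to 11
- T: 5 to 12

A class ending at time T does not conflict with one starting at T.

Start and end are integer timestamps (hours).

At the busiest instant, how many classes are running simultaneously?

Sort all start/end points and keep a running count:
5 start T → 1
5 start U → 2
11 end U → 1
12 end T → 0
26 start W → 1
27 start X → 2
31 end X → 1
33 end W → 0
33 start V → 1
36 end V → 0
Peak is 2, at 5 (T, U).

2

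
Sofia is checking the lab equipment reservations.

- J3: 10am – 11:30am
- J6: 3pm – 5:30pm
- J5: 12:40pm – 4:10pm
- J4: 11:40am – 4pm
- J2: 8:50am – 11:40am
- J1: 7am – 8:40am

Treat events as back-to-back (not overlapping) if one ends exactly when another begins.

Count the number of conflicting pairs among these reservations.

Sorted by start: J1, J2, J3, J4, J5, J6.
J2 starts after J1 ends; J1 is clear from here.
J3 starts before J2 ends → J2 and J3 overlap.
J4 starts exactly when J2 ends (back-to-back, no overlap); J2 is clear from here.
J4 starts after J3 ends; J3 is clear from here.
J5 starts before J4 ends → J4 and J5 overlap.
J6 starts before J4 ends → J4 and J6 overlap.
J6 starts before J5 ends → J5 and J6 overlap.
Overlapping pairs: J2 & J3, J4 & J5, J4 & J6, J5 & J6 — 4 in total.

4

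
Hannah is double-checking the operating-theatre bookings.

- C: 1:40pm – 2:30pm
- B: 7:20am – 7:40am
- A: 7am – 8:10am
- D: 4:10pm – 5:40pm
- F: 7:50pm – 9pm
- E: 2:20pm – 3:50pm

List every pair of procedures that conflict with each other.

A & B, C & E

Sorted by start: A, B, C, E, D, F.
B starts before A ends → A and B overlap.
C starts after A ends, so nothing later overlaps A either.
C starts after B ends, so nothing later overlaps B either.
E starts before C ends → C and E overlap.
D starts after C ends, so nothing later overlaps C either.
D starts after E ends, so nothing later overlaps E either.
F starts after D ends.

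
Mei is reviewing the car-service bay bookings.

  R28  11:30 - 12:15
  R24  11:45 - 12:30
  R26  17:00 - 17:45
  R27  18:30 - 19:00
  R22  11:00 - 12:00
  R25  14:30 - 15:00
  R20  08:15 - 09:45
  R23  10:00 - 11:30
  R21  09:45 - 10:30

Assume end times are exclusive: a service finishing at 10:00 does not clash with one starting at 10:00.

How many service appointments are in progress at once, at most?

3

Walk through starts and ends in time order (an end at T is processed before a start at T):
08:15 start R20 → 1
09:45 end R20 → 0
09:45 start R21 → 1
10:00 start R23 → 2
10:30 end R21 → 1
11:00 start R22 → 2
11:30 end R23 → 1
11:30 start R28 → 2
11:45 start R24 → 3
12:00 end R22 → 2
12:15 end R28 → 1
12:30 end R24 → 0
14:30 start R25 → 1
15:00 end R25 → 0
17:00 start R26 → 1
17:45 end R26 → 0
18:30 start R27 → 1
19:00 end R27 → 0
Peak is 3, at 11:45 (R22, R24, R28).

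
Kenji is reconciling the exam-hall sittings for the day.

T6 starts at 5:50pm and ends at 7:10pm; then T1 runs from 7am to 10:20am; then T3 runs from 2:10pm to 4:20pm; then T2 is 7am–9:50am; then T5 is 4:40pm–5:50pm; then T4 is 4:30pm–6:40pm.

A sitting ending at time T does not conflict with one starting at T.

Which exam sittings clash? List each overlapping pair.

Sorted by start: T1, T2, T3, T4, T5, T6.
T2 starts before T1 ends → T1 and T2 overlap.
T3 starts after T1 ends — done with T1.
T3 starts after T2 ends — done with T2.
T4 starts after T3 ends — done with T3.
T5 starts before T4 ends → T4 and T5 overlap.
T6 starts before T4 ends → T4 and T6 overlap.
T6 starts exactly when T5 ends (back-to-back, no overlap).

T1 & T2, T4 & T5, T4 & T6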